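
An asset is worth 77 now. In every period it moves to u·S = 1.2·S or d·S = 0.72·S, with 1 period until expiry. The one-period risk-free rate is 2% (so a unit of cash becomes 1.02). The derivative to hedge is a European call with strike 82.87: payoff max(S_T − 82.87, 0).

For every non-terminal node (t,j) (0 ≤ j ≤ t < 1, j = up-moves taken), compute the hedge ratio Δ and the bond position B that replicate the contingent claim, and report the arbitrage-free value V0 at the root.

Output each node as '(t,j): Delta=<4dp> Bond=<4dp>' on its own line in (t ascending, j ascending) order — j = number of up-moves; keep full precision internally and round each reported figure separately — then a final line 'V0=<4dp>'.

The replicating-portfolio and risk-neutral prices coincide; use p* = (1.02−0.72)/(1.2−0.72) = 0.6250 for the latter.
Terminal values V(1,·): V(1,0)=0.0000, V(1,1)=9.5300
Node (0,0) S=77.0000: V=(p*·9.5300+(1−p*)·0.0000)/1.02=5.8395; Δ=(9.5300−0.0000)/(92.4000−55.4400)=0.2578; B=V−Δ·S=-14.0147
Self-financing check: at every node Δ·S+B equals the discounted successor values.

(0,0): Delta=0.2578 Bond=-14.0147
V0=5.8395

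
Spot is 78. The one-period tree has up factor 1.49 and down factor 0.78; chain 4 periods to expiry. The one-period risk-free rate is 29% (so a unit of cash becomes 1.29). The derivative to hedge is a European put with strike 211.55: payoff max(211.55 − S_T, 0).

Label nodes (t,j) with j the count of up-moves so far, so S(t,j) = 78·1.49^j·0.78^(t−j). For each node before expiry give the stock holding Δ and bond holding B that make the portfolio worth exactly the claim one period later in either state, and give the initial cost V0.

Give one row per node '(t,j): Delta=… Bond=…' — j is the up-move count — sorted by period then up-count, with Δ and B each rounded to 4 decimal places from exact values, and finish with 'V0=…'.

Risk-neutral probability p* = (R−d)/(u−d) = (1.29−0.78)/(1.49−0.78) = 0.7183.
Terminal values V(4,·): V(4,0)=182.6783, V(4,1)=156.3976, V(4,2)=106.1947, V(4,3)=10.2944, V(4,4)=0.0000
Node (3,0) S=37.0151: V=(p*·156.3976+(1−p*)·182.6783)/1.29=126.9772; Δ=(156.3976−182.6783)/(55.1524−28.8717)=-1.0000; B=V−Δ·S=163.9922
Node (3,1) S=70.7082: V=(p*·106.1947+(1−p*)·156.3976)/1.29=93.2840; Δ=(106.1947−156.3976)/(105.3553−55.1524)=-1.0000; B=V−Δ·S=163.9922
Node (3,2) S=135.0709: V=(p*·10.2944+(1−p*)·106.1947)/1.29=28.9214; Δ=(10.2944−106.1947)/(201.2556−105.3553)=-1.0000; B=V−Δ·S=163.9922
Node (3,3) S=258.0200: V=(p*·0.0000+(1−p*)·10.2944)/1.29=2.2479; Δ=(0.0000−10.2944)/(384.4498−201.2556)=-0.0562; B=V−Δ·S=16.7471
Node (2,0) S=47.4552: V=(p*·93.2840+(1−p*)·126.9772)/1.29=79.6706; Δ=(93.2840−126.9772)/(70.7082−37.0151)=-1.0000; B=V−Δ·S=127.1258
Node (2,1) S=90.6516: V=(p*·28.9214+(1−p*)·93.2840)/1.29=36.4742; Δ=(28.9214−93.2840)/(135.0709−70.7082)=-1.0000; B=V−Δ·S=127.1258
Node (2,2) S=173.1678: V=(p*·2.2479+(1−p*)·28.9214)/1.29=7.5671; Δ=(2.2479−28.9214)/(258.0200−135.0709)=-0.2169; B=V−Δ·S=45.1353
Node (1,0) S=60.8400: V=(p*·36.4742+(1−p*)·79.6706)/1.29=37.7071; Δ=(36.4742−79.6706)/(90.6516−47.4552)=-1.0000; B=V−Δ·S=98.5471
Node (1,1) S=116.2200: V=(p*·7.5671+(1−p*)·36.4742)/1.29=12.1783; Δ=(7.5671−36.4742)/(173.1678−90.6516)=-0.3503; B=V−Δ·S=52.8924
Node (0,0) S=78.0000: V=(p*·12.1783+(1−p*)·37.7071)/1.29=15.0151; Δ=(12.1783−37.7071)/(116.2200−60.8400)=-0.4610; B=V−Δ·S=50.9712
The time-0 hedge costs 15.0151, which is the no-arbitrage price.

(0,0): Delta=-0.4610 Bond=50.9712
(1,0): Delta=-1.0000 Bond=98.5471
(1,1): Delta=-0.3503 Bond=52.8924
(2,0): Delta=-1.0000 Bond=127.1258
(2,1): Delta=-1.0000 Bond=127.1258
(2,2): Delta=-0.2169 Bond=45.1353
(3,0): Delta=-1.0000 Bond=163.9922
(3,1): Delta=-1.0000 Bond=163.9922
(3,2): Delta=-1.0000 Bond=163.9922
(3,3): Delta=-0.0562 Bond=16.7471
V0=15.0151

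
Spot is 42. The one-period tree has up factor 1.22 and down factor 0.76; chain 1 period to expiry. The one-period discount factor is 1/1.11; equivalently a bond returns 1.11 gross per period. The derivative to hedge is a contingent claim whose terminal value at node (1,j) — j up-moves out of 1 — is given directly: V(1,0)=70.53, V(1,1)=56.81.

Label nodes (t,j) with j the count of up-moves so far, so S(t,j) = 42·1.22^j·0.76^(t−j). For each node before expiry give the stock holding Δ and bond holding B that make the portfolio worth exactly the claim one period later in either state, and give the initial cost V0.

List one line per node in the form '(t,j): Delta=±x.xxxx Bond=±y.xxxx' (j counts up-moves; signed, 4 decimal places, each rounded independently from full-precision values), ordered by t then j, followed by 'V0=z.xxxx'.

Since d<R<u, set p* = (R−d)/(u−d) = 0.7609; price each node as the discounted p*-expectation of its children.
At expiry t=1: V(1,0)=70.5300, V(1,1)=56.8100
  t=0,j=0: stock 42.0000 → up 51.2400 (V=56.8100), down 31.9200 (V=70.5300). Price 54.1359; hedge Δ=-0.7101, bond B=83.9620.
Self-financing check: at every node Δ·S+B equals the discounted successor values.

(0,0): Delta=-0.7101 Bond=83.9620
V0=54.1359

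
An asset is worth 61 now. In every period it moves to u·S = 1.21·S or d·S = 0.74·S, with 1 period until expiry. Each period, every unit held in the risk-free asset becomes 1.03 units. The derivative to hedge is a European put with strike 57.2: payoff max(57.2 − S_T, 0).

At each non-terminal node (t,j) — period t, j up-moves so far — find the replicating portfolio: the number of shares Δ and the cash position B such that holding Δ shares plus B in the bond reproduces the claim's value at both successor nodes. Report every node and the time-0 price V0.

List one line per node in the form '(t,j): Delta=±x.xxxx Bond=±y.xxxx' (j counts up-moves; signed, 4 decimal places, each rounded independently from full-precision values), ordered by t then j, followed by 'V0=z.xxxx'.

Under the risk-neutral measure, an up-move has probability p* = (R−d)/(u−d) = 0.6170 and values discount at R = 1.03.
At expiry t=1: V(1,0)=12.0600, V(1,1)=0.0000
Node (0,0) S=61.0000: V=(p*·0.0000+(1−p*)·12.0600)/1.03=4.4842; Δ=(0.0000−12.0600)/(73.8100−45.1400)=-0.4206; B=V−Δ·S=30.1438
Self-financing check: at every node Δ·S+B equals the discounted successor values.

(0,0): Delta=-0.4206 Bond=30.1438
V0=4.4842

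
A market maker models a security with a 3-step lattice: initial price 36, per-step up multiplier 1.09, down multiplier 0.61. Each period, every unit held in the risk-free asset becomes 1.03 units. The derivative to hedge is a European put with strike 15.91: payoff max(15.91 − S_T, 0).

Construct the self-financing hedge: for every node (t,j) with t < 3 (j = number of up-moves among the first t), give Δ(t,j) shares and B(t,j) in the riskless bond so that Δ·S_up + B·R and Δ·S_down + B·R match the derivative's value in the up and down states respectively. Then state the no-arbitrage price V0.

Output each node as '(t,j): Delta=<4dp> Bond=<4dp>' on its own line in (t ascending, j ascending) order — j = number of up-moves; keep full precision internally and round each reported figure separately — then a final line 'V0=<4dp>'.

(0,0): Delta=-0.0211 Bond=0.8225
(1,0): Delta=-0.1795 Bond=4.3259
(1,1): Delta=-0.0084 Bond=0.3502
(2,0): Delta=-1.0000 Bond=15.4466
(2,1): Delta=-0.1139 Bond=2.8855
(2,2): Delta=0.0000 Bond=0.0000
V0=0.0630

The replicating-portfolio and risk-neutral prices coincide; use p* = (1.03−0.61)/(1.09−0.61) = 0.8750 for the latter.
Terminal payoffs: V(3,0)=7.7387, V(3,1)=1.3088, V(3,2)=0.0000, V(3,3)=0.0000
  t=2,j=0: stock 13.3956 → up 14.6012 (V=1.3088), down 8.1713 (V=7.7387). Price 2.0510; hedge Δ=-1.0000, bond B=15.4466.
  t=2,j=1: stock 23.9364 → up 26.0907 (V=0.0000), down 14.6012 (V=1.3088). Price 0.1588; hedge Δ=-0.1139, bond B=2.8855.
  t=2,j=2: stock 42.7716 → up 46.6210 (V=0.0000), down 26.0907 (V=0.0000). Price 0.0000; hedge Δ=0.0000, bond B=0.0000.
  t=1,j=0: stock 21.9600 → up 23.9364 (V=0.1588), down 13.3956 (V=2.0510). Price 0.3838; hedge Δ=-0.1795, bond B=4.3259.
  t=1,j=1: stock 39.2400 → up 42.7716 (V=0.0000), down 23.9364 (V=0.1588). Price 0.0193; hedge Δ=-0.0084, bond B=0.3502.
  t=0,j=0: stock 36.0000 → up 39.2400 (V=0.0193), down 21.9600 (V=0.3838). Price 0.0630; hedge Δ=-0.0211, bond B=0.8225.
Each (Δ,B) replicates both successor values, so the strategy is self-financing and V0 is arbitrage-free.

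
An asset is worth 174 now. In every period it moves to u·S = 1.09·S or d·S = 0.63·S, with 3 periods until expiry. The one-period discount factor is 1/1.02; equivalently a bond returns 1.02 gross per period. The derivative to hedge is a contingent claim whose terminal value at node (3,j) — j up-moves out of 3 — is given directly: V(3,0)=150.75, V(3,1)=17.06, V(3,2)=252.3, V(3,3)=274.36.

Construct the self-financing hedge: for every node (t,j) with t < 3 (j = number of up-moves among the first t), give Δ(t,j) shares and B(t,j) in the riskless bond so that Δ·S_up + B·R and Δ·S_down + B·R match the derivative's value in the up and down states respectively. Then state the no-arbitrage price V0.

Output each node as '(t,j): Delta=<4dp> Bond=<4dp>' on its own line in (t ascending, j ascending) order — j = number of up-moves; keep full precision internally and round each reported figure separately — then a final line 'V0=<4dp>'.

(0,0): Delta=0.8822 Bond=83.5264
(1,0): Delta=3.4821 Bond=-199.8106
(1,1): Delta=0.6124 Bond=136.3521
(2,0): Delta=-4.2083 Bond=327.3012
(2,1): Delta=4.2799 Bond=-299.1338
(2,2): Delta=0.2320 Bond=217.7327
V0=237.0229

No-arbitrage ⇒ martingale measure with p* = (R−d)/(u−d) = 0.8478.
At expiry t=3: V(3,0)=150.7500, V(3,1)=17.0600, V(3,2)=252.3000, V(3,3)=274.3600
Node (2,0) S=69.0606: V=(p*·17.0600+(1−p*)·150.7500)/1.02=36.6707; Δ=(17.0600−150.7500)/(75.2761−43.5082)=-4.2083; B=V−Δ·S=327.3012
Node (2,1) S=119.4858: V=(p*·252.3000+(1−p*)·17.0600)/1.02=212.2575; Δ=(252.3000−17.0600)/(130.2395−75.2761)=4.2799; B=V−Δ·S=-299.1338
Node (2,2) S=206.7294: V=(p*·274.3600+(1−p*)·252.3000)/1.02=265.6893; Δ=(274.3600−252.3000)/(225.3350−130.2395)=0.2320; B=V−Δ·S=217.7327
Node (1,0) S=109.6200: V=(p*·212.2575+(1−p*)·36.6707)/1.02=181.8997; Δ=(212.2575−36.6707)/(119.4858−69.0606)=3.4821; B=V−Δ·S=-199.8106
Node (1,1) S=189.6600: V=(p*·265.6893+(1−p*)·212.2575)/1.02=252.5082; Δ=(265.6893−212.2575)/(206.7294−119.4858)=0.6124; B=V−Δ·S=136.3521
Node (0,0) S=174.0000: V=(p*·252.5082+(1−p*)·181.8997)/1.02=237.0229; Δ=(252.5082−181.8997)/(189.6600−109.6200)=0.8822; B=V−Δ·S=83.5264
Self-financing check: at every node Δ·S+B equals the discounted successor values.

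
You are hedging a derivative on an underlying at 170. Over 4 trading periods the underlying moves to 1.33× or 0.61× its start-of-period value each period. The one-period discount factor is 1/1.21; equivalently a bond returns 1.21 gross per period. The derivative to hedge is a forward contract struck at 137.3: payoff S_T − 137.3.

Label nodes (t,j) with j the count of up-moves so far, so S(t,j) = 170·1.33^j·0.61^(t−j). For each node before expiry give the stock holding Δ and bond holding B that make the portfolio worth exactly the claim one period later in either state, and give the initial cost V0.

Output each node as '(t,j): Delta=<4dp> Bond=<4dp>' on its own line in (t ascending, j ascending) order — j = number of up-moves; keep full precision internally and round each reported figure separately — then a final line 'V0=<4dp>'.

The replicating-portfolio and risk-neutral prices coincide; use p* = (1.21−0.61)/(1.33−0.61) = 0.8333 for the latter.
At expiry t=4: V(4,0)=-113.7621, V(4,1)=-85.9796, V(4,2)=-25.4047, V(4,3)=106.6685, V(4,4)=394.6312
(3,0): S=38.5868. Δ = (V_up−V_dn)/(S_up−S_dn) = (-85.9796−-113.7621)/(51.3204−23.5379) = 1.0000. V = [p*·-85.9796 + (1−p*)·-113.7621]/1.21 = -74.8843. B = V − Δ·S = -113.4711.
(3,1): S=84.1318. Δ = (V_up−V_dn)/(S_up−S_dn) = (-25.4047−-85.9796)/(111.8953−51.3204) = 1.0000. V = [p*·-25.4047 + (1−p*)·-85.9796]/1.21 = -29.3393. B = V − Δ·S = -113.4711.
(3,2): S=183.4349. Δ = (V_up−V_dn)/(S_up−S_dn) = (106.6685−-25.4047)/(243.9685−111.8953) = 1.0000. V = [p*·106.6685 + (1−p*)·-25.4047]/1.21 = 69.9639. B = V − Δ·S = -113.4711.
(3,3): S=399.9483. Δ = (V_up−V_dn)/(S_up−S_dn) = (394.6312−106.6685)/(531.9312−243.9685) = 1.0000. V = [p*·394.6312 + (1−p*)·106.6685]/1.21 = 286.4772. B = V − Δ·S = -113.4711.
(2,0): S=63.2570. Δ = (V_up−V_dn)/(S_up−S_dn) = (-29.3393−-74.8843)/(84.1318−38.5868) = 1.0000. V = [p*·-29.3393 + (1−p*)·-74.8843]/1.21 = -30.5207. B = V − Δ·S = -93.7777.
(2,1): S=137.9210. Δ = (V_up−V_dn)/(S_up−S_dn) = (69.9639−-29.3393)/(183.4349−84.1318) = 1.0000. V = [p*·69.9639 + (1−p*)·-29.3393]/1.21 = 44.1433. B = V − Δ·S = -93.7777.
(2,2): S=300.7130. Δ = (V_up−V_dn)/(S_up−S_dn) = (286.4772−69.9639)/(399.9483−183.4349) = 1.0000. V = [p*·286.4772 + (1−p*)·69.9639]/1.21 = 206.9353. B = V − Δ·S = -93.7777.
(1,0): S=103.7000. Δ = (V_up−V_dn)/(S_up−S_dn) = (44.1433−-30.5207)/(137.9210−63.2570) = 1.0000. V = [p*·44.1433 + (1−p*)·-30.5207]/1.21 = 26.1977. B = V − Δ·S = -77.5023.
(1,1): S=226.1000. Δ = (V_up−V_dn)/(S_up−S_dn) = (206.9353−44.1433)/(300.7130−137.9210) = 1.0000. V = [p*·206.9353 + (1−p*)·44.1433]/1.21 = 148.5977. B = V − Δ·S = -77.5023.
(0,0): S=170.0000. Δ = (V_up−V_dn)/(S_up−S_dn) = (148.5977−26.1977)/(226.1000−103.7000) = 1.0000. V = [p*·148.5977 + (1−p*)·26.1977]/1.21 = 105.9485. B = V − Δ·S = -64.0515.
The time-0 hedge costs 105.9485, which is the no-arbitrage price.

(0,0): Delta=1.0000 Bond=-64.0515
(1,0): Delta=1.0000 Bond=-77.5023
(1,1): Delta=1.0000 Bond=-77.5023
(2,0): Delta=1.0000 Bond=-93.7777
(2,1): Delta=1.0000 Bond=-93.7777
(2,2): Delta=1.0000 Bond=-93.7777
(3,0): Delta=1.0000 Bond=-113.4711
(3,1): Delta=1.0000 Bond=-113.4711
(3,2): Delta=1.0000 Bond=-113.4711
(3,3): Delta=1.0000 Bond=-113.4711
V0=105.9485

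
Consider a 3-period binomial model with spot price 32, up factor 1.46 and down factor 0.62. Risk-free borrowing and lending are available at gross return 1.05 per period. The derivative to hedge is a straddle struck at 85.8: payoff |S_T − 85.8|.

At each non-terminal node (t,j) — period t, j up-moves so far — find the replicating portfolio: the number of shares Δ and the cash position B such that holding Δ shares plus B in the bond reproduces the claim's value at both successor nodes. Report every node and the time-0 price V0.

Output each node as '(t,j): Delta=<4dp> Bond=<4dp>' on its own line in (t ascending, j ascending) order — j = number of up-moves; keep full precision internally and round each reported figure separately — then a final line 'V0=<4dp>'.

(0,0): Delta=-0.7562 Bond=69.5098
(1,0): Delta=-1.0000 Bond=77.8231
(1,1): Delta=-0.6574 Bond=68.3724
(2,0): Delta=-1.0000 Bond=81.7143
(2,1): Delta=-1.0000 Bond=81.7143
(2,2): Delta=-0.5187 Bond=62.3293
V0=45.3128

The replicating-portfolio and risk-neutral prices coincide; use p* = (1.05−0.62)/(1.46−0.62) = 0.5119 for the latter.
Terminal payoffs: V(3,0)=78.1735, V(3,1)=67.8408, V(3,2)=43.5091, V(3,3)=13.7884
(2,0): S=12.3008. Δ = (V_up−V_dn)/(S_up−S_dn) = (67.8408−78.1735)/(17.9592−7.6265) = -1.0000. V = [p*·67.8408 + (1−p*)·78.1735]/1.05 = 69.4135. B = V − Δ·S = 81.7143.
(2,1): S=28.9664. Δ = (V_up−V_dn)/(S_up−S_dn) = (43.5091−67.8408)/(42.2909−17.9592) = -1.0000. V = [p*·43.5091 + (1−p*)·67.8408]/1.05 = 52.7479. B = V − Δ·S = 81.7143.
(2,2): S=68.2112. Δ = (V_up−V_dn)/(S_up−S_dn) = (13.7884−43.5091)/(99.5884−42.2909) = -0.5187. V = [p*·13.7884 + (1−p*)·43.5091]/1.05 = 26.9475. B = V − Δ·S = 62.3293.
(1,0): S=19.8400. Δ = (V_up−V_dn)/(S_up−S_dn) = (52.7479−69.4135)/(28.9664−12.3008) = -1.0000. V = [p*·52.7479 + (1−p*)·69.4135]/1.05 = 57.9831. B = V − Δ·S = 77.8231.
(1,1): S=46.7200. Δ = (V_up−V_dn)/(S_up−S_dn) = (26.9475−52.7479)/(68.2112−28.9664) = -0.6574. V = [p*·26.9475 + (1−p*)·52.7479]/1.05 = 37.6577. B = V − Δ·S = 68.3724.
(0,0): S=32.0000. Δ = (V_up−V_dn)/(S_up−S_dn) = (37.6577−57.9831)/(46.7200−19.8400) = -0.7562. V = [p*·37.6577 + (1−p*)·57.9831]/1.05 = 45.3128. B = V − Δ·S = 69.5098.
Check: Δ(0,0)·S0 + B(0,0) = 45.3128 = V0.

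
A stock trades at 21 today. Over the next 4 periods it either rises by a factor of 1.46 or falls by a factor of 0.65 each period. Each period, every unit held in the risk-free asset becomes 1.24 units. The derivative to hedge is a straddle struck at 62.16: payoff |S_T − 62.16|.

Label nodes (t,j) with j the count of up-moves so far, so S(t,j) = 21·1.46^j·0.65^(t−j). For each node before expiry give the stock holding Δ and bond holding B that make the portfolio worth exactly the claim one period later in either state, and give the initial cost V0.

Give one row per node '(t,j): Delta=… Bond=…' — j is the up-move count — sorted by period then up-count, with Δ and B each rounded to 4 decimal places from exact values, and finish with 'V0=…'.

(0,0): Delta=-0.2074 Bond=17.5669
(1,0): Delta=-1.0000 Bond=32.6021
(1,1): Delta=-0.0758 Bond=17.7488
(2,0): Delta=-1.0000 Bond=40.4266
(2,1): Delta=-1.0000 Bond=40.4266
(2,2): Delta=0.0776 Bond=15.1407
(3,0): Delta=-1.0000 Bond=50.1290
(3,1): Delta=-1.0000 Bond=50.1290
(3,2): Delta=-1.0000 Bond=50.1290
(3,3): Delta=0.2565 Bond=7.0829
V0=13.2117

The replicating-portfolio and risk-neutral prices coincide; use p* = (1.24−0.65)/(1.46−0.65) = 0.7284 for the latter.
Terminal payoffs: V(4,0)=58.4114, V(4,1)=53.7400, V(4,2)=43.2474, V(4,3)=19.6793, V(4,4)=33.2581
Node (3,0) S=5.7671: V=(p*·53.7400+(1−p*)·58.4114)/1.24=44.3619; Δ=(53.7400−58.4114)/(8.4200−3.7486)=-1.0000; B=V−Δ·S=50.1290
Node (3,1) S=12.9539: V=(p*·43.2474+(1−p*)·53.7400)/1.24=37.1752; Δ=(43.2474−53.7400)/(18.9126−8.4200)=-1.0000; B=V−Δ·S=50.1290
Node (3,2) S=29.0963: V=(p*·19.6793+(1−p*)·43.2474)/1.24=21.0327; Δ=(19.6793−43.2474)/(42.4807−18.9126)=-1.0000; B=V−Δ·S=50.1290
Node (3,3) S=65.3549: V=(p*·33.2581+(1−p*)·19.6793)/1.24=23.8468; Δ=(33.2581−19.6793)/(95.4181−42.4807)=0.2565; B=V−Δ·S=7.0829
Node (2,0) S=8.8725: V=(p*·37.1752+(1−p*)·44.3619)/1.24=31.5541; Δ=(37.1752−44.3619)/(12.9539−5.7671)=-1.0000; B=V−Δ·S=40.4266
Node (2,1) S=19.9290: V=(p*·21.0327+(1−p*)·37.1752)/1.24=20.4976; Δ=(21.0327−37.1752)/(29.0963−12.9539)=-1.0000; B=V−Δ·S=40.4266
Node (2,2) S=44.7636: V=(p*·23.8468+(1−p*)·21.0327)/1.24=18.6149; Δ=(23.8468−21.0327)/(65.3549−29.0963)=0.0776; B=V−Δ·S=15.1407
Node (1,0) S=13.6500: V=(p*·20.4976+(1−p*)·31.5541)/1.24=18.9521; Δ=(20.4976−31.5541)/(19.9290−8.8725)=-1.0000; B=V−Δ·S=32.6021
Node (1,1) S=30.6600: V=(p*·18.6149+(1−p*)·20.4976)/1.24=15.4244; Δ=(18.6149−20.4976)/(44.7636−19.9290)=-0.0758; B=V−Δ·S=17.7488
Node (0,0) S=21.0000: V=(p*·15.4244+(1−p*)·18.9521)/1.24=13.2117; Δ=(15.4244−18.9521)/(30.6600−13.6500)=-0.2074; B=V−Δ·S=17.5669
Root portfolio cost Δ·21+B reproduces V0=13.2117.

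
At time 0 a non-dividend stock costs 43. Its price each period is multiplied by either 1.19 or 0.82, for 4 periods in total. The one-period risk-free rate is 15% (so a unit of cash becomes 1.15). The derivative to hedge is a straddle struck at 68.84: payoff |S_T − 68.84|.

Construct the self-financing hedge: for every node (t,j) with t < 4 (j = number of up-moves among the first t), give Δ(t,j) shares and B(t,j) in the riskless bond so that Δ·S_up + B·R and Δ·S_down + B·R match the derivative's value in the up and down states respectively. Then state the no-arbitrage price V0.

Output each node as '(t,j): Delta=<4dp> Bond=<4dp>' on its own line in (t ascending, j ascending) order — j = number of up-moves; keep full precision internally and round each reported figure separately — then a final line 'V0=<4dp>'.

(0,0): Delta=0.0197 Bond=8.0932
(1,0): Delta=-1.0000 Bond=45.2634
(1,1): Delta=0.1049 Bond=4.9488
(2,0): Delta=-1.0000 Bond=52.0529
(2,1): Delta=-1.0000 Bond=52.0529
(2,2): Delta=0.1972 Bond=0.0715
(3,0): Delta=-1.0000 Bond=59.8609
(3,1): Delta=-1.0000 Bond=59.8609
(3,2): Delta=-1.0000 Bond=59.8609
(3,3): Delta=0.2972 Bond=-7.1636
V0=8.9423

No-arbitrage ⇒ martingale measure with p* = (R−d)/(u−d) = 0.8919.
Terminal payoffs: V(4,0)=49.3988, V(4,1)=40.6265, V(4,2)=27.8960, V(4,3)=9.4213, V(4,4)=17.3896
  t=3,j=0: stock 23.7088 → up 28.2135 (V=40.6265), down 19.4412 (V=49.3988). Price 36.1520; hedge Δ=-1.0000, bond B=59.8609.
  t=3,j=1: stock 34.4067 → up 40.9440 (V=27.8960), down 28.2135 (V=40.6265). Price 25.4542; hedge Δ=-1.0000, bond B=59.8609.
  t=3,j=2: stock 49.9317 → up 59.4187 (V=9.4213), down 40.9440 (V=27.8960). Price 9.9292; hedge Δ=-1.0000, bond B=59.8609.
  t=3,j=3: stock 72.4618 → up 86.2296 (V=17.3896), down 59.4187 (V=9.4213). Price 14.3723; hedge Δ=0.2972, bond B=-7.1636.
  t=2,j=0: stock 28.9132 → up 34.4067 (V=25.4542), down 23.7088 (V=36.1520). Price 23.1397; hedge Δ=-1.0000, bond B=52.0529.
  t=2,j=1: stock 41.9594 → up 49.9317 (V=9.9292), down 34.4067 (V=25.4542). Price 10.0935; hedge Δ=-1.0000, bond B=52.0529.
  t=2,j=2: stock 60.8923 → up 72.4618 (V=14.3723), down 49.9317 (V=9.9292). Price 12.0800; hedge Δ=0.1972, bond B=0.0715.
  t=1,j=0: stock 35.2600 → up 41.9594 (V=10.0935), down 28.9132 (V=23.1397). Price 10.0034; hedge Δ=-1.0000, bond B=45.2634.
  t=1,j=1: stock 51.1700 → up 60.8923 (V=12.0800), down 41.9594 (V=10.0935). Price 10.3176; hedge Δ=0.1049, bond B=4.9488.
  t=0,j=0: stock 43.0000 → up 51.1700 (V=10.3176), down 35.2600 (V=10.0034). Price 8.9423; hedge Δ=0.0197, bond B=8.0932.
Self-financing check: at every node Δ·S+B equals the discounted successor values.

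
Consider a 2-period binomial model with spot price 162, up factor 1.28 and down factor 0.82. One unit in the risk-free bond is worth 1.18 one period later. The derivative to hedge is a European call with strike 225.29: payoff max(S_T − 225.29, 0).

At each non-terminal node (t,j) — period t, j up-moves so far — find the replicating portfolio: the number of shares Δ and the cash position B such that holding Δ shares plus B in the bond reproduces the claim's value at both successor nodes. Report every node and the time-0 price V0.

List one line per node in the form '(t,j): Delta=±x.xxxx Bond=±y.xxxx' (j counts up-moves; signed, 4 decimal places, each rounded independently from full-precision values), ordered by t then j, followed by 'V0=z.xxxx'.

(0,0): Delta=0.3572 Bond=-40.2082
(1,0): Delta=0.0000 Bond=0.0000
(1,1): Delta=0.4207 Bond=-60.6250
V0=17.6524

Since d<R<u, set p* = (R−d)/(u−d) = 0.7826; price each node as the discounted p*-expectation of its children.
Terminal payoffs: V(2,0)=0.0000, V(2,1)=0.0000, V(2,2)=40.1308
(1,0): S=132.8400. Δ = (V_up−V_dn)/(S_up−S_dn) = (0.0000−0.0000)/(170.0352−108.9288) = 0.0000. V = [p*·0.0000 + (1−p*)·0.0000]/1.18 = 0.0000. B = V − Δ·S = 0.0000.
(1,1): S=207.3600. Δ = (V_up−V_dn)/(S_up−S_dn) = (40.1308−0.0000)/(265.4208−170.0352) = 0.4207. V = [p*·40.1308 + (1−p*)·0.0000]/1.18 = 26.6159. B = V − Δ·S = -60.6250.
(0,0): S=162.0000. Δ = (V_up−V_dn)/(S_up−S_dn) = (26.6159−0.0000)/(207.3600−132.8400) = 0.3572. V = [p*·26.6159 + (1−p*)·0.0000]/1.18 = 17.6524. B = V − Δ·S = -40.2082.
Check: Δ(0,0)·S0 + B(0,0) = 17.6524 = V0.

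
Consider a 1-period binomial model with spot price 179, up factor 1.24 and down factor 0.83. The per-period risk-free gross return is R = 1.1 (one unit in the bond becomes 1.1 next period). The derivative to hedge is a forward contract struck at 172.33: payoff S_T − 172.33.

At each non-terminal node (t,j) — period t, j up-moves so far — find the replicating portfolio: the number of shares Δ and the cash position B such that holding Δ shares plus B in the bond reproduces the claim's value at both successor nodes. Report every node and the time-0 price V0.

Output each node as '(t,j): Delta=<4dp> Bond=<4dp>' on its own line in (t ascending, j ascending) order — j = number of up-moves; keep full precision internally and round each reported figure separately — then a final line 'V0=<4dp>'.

(0,0): Delta=1.0000 Bond=-156.6636
V0=22.3364

No-arbitrage ⇒ martingale measure with p* = (R−d)/(u−d) = 0.6585.
Terminal payoffs: V(1,0)=-23.7600, V(1,1)=49.6300
(0,0): S=179.0000. Δ = (V_up−V_dn)/(S_up−S_dn) = (49.6300−-23.7600)/(221.9600−148.5700) = 1.0000. V = [p*·49.6300 + (1−p*)·-23.7600]/1.1 = 22.3364. B = V − Δ·S = -156.6636.
Root portfolio cost Δ·179+B reproduces V0=22.3364.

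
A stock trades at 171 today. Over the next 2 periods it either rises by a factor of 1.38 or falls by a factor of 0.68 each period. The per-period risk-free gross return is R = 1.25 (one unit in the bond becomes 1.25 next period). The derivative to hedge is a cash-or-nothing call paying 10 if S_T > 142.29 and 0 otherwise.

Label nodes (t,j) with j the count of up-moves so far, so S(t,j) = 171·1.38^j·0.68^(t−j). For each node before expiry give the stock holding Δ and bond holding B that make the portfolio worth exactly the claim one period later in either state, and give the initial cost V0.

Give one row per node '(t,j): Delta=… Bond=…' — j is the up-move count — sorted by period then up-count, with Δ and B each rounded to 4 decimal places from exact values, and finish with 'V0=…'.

(0,0): Delta=0.0124 Bond=4.0568
(1,0): Delta=0.1229 Bond=-7.7714
(1,1): Delta=0.0000 Bond=8.0000
V0=6.1793

No-arbitrage ⇒ martingale measure with p* = (R−d)/(u−d) = 0.8143.
Terminal payoffs: V(2,0)=0.0000, V(2,1)=10.0000, V(2,2)=10.0000
  t=1,j=0: stock 116.2800 → up 160.4664 (V=10.0000), down 79.0704 (V=0.0000). Price 6.5143; hedge Δ=0.1229, bond B=-7.7714.
  t=1,j=1: stock 235.9800 → up 325.6524 (V=10.0000), down 160.4664 (V=10.0000). Price 8.0000; hedge Δ=0.0000, bond B=8.0000.
  t=0,j=0: stock 171.0000 → up 235.9800 (V=8.0000), down 116.2800 (V=6.5143). Price 6.1793; hedge Δ=0.0124, bond B=4.0568.
Root portfolio cost Δ·171+B reproduces V0=6.1793.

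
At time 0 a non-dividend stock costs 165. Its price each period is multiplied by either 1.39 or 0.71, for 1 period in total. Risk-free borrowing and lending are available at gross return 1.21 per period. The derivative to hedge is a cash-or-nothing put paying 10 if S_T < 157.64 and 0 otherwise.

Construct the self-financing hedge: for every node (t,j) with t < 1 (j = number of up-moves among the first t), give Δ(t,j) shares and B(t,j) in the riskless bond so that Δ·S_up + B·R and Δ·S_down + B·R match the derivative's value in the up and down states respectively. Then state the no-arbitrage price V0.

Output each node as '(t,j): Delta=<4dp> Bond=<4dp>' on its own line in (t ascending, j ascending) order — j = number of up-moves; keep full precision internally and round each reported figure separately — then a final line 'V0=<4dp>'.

The replicating-portfolio and risk-neutral prices coincide; use p* = (1.21−0.71)/(1.39−0.71) = 0.7353 for the latter.
Terminal values V(1,·): V(1,0)=10.0000, V(1,1)=0.0000
Node (0,0) S=165.0000: V=(p*·0.0000+(1−p*)·10.0000)/1.21=2.1877; Δ=(0.0000−10.0000)/(229.3500−117.1500)=-0.0891; B=V−Δ·S=16.8935
Root portfolio cost Δ·165+B reproduces V0=2.1877.

(0,0): Delta=-0.0891 Bond=16.8935
V0=2.1877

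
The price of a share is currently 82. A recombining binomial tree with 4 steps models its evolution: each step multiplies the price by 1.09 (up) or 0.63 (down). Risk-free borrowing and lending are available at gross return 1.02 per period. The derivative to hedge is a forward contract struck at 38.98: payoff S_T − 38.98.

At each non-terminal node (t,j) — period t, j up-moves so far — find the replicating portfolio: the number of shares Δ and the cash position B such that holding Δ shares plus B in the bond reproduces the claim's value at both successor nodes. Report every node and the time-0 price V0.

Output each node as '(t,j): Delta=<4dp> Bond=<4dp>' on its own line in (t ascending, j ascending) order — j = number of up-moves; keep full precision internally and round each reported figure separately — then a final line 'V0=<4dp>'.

Risk-neutral probability p* = (R−d)/(u−d) = (1.02−0.63)/(1.09−0.63) = 0.8478.
Terminal payoffs: V(4,0)=-26.0626, V(4,1)=-16.6308, V(4,2)=-0.3123, V(4,3)=27.9212, V(4,4)=76.7697
(3,0): S=20.5039. Δ = (V_up−V_dn)/(S_up−S_dn) = (-16.6308−-26.0626)/(22.3492−12.9174) = 1.0000. V = [p*·-16.6308 + (1−p*)·-26.0626]/1.02 = -17.7118. B = V − Δ·S = -38.2157.
(3,1): S=35.4749. Δ = (V_up−V_dn)/(S_up−S_dn) = (-0.3123−-16.6308)/(38.6677−22.3492) = 1.0000. V = [p*·-0.3123 + (1−p*)·-16.6308]/1.02 = -2.7408. B = V − Δ·S = -38.2157.
(3,2): S=61.3772. Δ = (V_up−V_dn)/(S_up−S_dn) = (27.9212−-0.3123)/(66.9012−38.6677) = 1.0000. V = [p*·27.9212 + (1−p*)·-0.3123]/1.02 = 23.1616. B = V − Δ·S = -38.2157.
(3,3): S=106.1924. Δ = (V_up−V_dn)/(S_up−S_dn) = (76.7697−27.9212)/(115.7497−66.9012) = 1.0000. V = [p*·76.7697 + (1−p*)·27.9212]/1.02 = 67.9767. B = V − Δ·S = -38.2157.
(2,0): S=32.5458. Δ = (V_up−V_dn)/(S_up−S_dn) = (-2.7408−-17.7118)/(35.4749−20.5039) = 1.0000. V = [p*·-2.7408 + (1−p*)·-17.7118]/1.02 = -4.9206. B = V − Δ·S = -37.4664.
(2,1): S=56.3094. Δ = (V_up−V_dn)/(S_up−S_dn) = (23.1616−-2.7408)/(61.3772−35.4749) = 1.0000. V = [p*·23.1616 + (1−p*)·-2.7408]/1.02 = 18.8430. B = V − Δ·S = -37.4664.
(2,2): S=97.4242. Δ = (V_up−V_dn)/(S_up−S_dn) = (67.9767−23.1616)/(106.1924−61.3772) = 1.0000. V = [p*·67.9767 + (1−p*)·23.1616]/1.02 = 59.9578. B = V − Δ·S = -37.4664.
(1,0): S=51.6600. Δ = (V_up−V_dn)/(S_up−S_dn) = (18.8430−-4.9206)/(56.3094−32.5458) = 1.0000. V = [p*·18.8430 + (1−p*)·-4.9206]/1.02 = 14.9283. B = V − Δ·S = -36.7317.
(1,1): S=89.3800. Δ = (V_up−V_dn)/(S_up−S_dn) = (59.9578−18.8430)/(97.4242−56.3094) = 1.0000. V = [p*·59.9578 + (1−p*)·18.8430]/1.02 = 52.6483. B = V − Δ·S = -36.7317.
(0,0): S=82.0000. Δ = (V_up−V_dn)/(S_up−S_dn) = (52.6483−14.9283)/(89.3800−51.6600) = 1.0000. V = [p*·52.6483 + (1−p*)·14.9283]/1.02 = 45.9885. B = V − Δ·S = -36.0115.
Root portfolio cost Δ·82+B reproduces V0=45.9885.

(0,0): Delta=1.0000 Bond=-36.0115
(1,0): Delta=1.0000 Bond=-36.7317
(1,1): Delta=1.0000 Bond=-36.7317
(2,0): Delta=1.0000 Bond=-37.4664
(2,1): Delta=1.0000 Bond=-37.4664
(2,2): Delta=1.0000 Bond=-37.4664
(3,0): Delta=1.0000 Bond=-38.2157
(3,1): Delta=1.0000 Bond=-38.2157
(3,2): Delta=1.0000 Bond=-38.2157
(3,3): Delta=1.0000 Bond=-38.2157
V0=45.9885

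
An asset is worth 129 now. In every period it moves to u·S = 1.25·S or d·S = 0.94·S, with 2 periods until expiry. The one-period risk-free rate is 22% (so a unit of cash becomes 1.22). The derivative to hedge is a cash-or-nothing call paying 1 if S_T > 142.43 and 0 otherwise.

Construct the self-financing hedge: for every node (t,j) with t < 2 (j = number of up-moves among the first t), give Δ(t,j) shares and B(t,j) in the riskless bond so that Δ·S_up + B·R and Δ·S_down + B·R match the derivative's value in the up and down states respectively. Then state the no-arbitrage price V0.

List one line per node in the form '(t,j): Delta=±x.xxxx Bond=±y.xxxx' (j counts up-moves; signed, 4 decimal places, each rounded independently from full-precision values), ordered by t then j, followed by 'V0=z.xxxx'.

(0,0): Delta=0.0020 Bond=0.4097
(1,0): Delta=0.0266 Bond=-2.4855
(1,1): Delta=0.0000 Bond=0.8197
V0=0.6656

The replicating-portfolio and risk-neutral prices coincide; use p* = (1.22−0.94)/(1.25−0.94) = 0.9032 for the latter.
At expiry t=2: V(2,0)=0.0000, V(2,1)=1.0000, V(2,2)=1.0000
(1,0): S=121.2600. Δ = (V_up−V_dn)/(S_up−S_dn) = (1.0000−0.0000)/(151.5750−113.9844) = 0.0266. V = [p*·1.0000 + (1−p*)·0.0000]/1.22 = 0.7403. B = V − Δ·S = -2.4855.
(1,1): S=161.2500. Δ = (V_up−V_dn)/(S_up−S_dn) = (1.0000−1.0000)/(201.5625−151.5750) = 0.0000. V = [p*·1.0000 + (1−p*)·1.0000]/1.22 = 0.8197. B = V − Δ·S = 0.8197.
(0,0): S=129.0000. Δ = (V_up−V_dn)/(S_up−S_dn) = (0.8197−0.7403)/(161.2500−121.2600) = 0.0020. V = [p*·0.8197 + (1−p*)·0.7403]/1.22 = 0.6656. B = V − Δ·S = 0.4097.
Self-financing check: at every node Δ·S+B equals the discounted successor values.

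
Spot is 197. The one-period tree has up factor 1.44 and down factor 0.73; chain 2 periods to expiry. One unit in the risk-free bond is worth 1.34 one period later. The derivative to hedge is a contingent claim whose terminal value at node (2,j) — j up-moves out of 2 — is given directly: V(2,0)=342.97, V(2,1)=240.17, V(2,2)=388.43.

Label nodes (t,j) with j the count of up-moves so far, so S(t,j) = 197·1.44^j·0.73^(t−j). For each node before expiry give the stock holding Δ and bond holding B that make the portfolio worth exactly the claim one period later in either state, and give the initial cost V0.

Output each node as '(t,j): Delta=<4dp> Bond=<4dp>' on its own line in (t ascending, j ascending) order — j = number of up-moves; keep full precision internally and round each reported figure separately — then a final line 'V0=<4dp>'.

No-arbitrage ⇒ martingale measure with p* = (R−d)/(u−d) = 0.8592.
At expiry t=2: V(2,0)=342.9700, V(2,1)=240.1700, V(2,2)=388.4300
  t=1,j=0: stock 143.8100 → up 207.0864 (V=240.1700), down 104.9813 (V=342.9700). Price 190.0365; hedge Δ=-1.0068, bond B=334.8252.
  t=1,j=1: stock 283.6800 → up 408.4992 (V=388.4300), down 207.0864 (V=240.1700). Price 274.2898; hedge Δ=0.7361, bond B=65.4729.
  t=0,j=0: stock 197.0000 → up 283.6800 (V=274.2898), down 143.8100 (V=190.0365). Price 195.8381; hedge Δ=0.6024, bond B=77.1715.
Each (Δ,B) replicates both successor values, so the strategy is self-financing and V0 is arbitrage-free.

(0,0): Delta=0.6024 Bond=77.1715
(1,0): Delta=-1.0068 Bond=334.8252
(1,1): Delta=0.7361 Bond=65.4729
V0=195.8381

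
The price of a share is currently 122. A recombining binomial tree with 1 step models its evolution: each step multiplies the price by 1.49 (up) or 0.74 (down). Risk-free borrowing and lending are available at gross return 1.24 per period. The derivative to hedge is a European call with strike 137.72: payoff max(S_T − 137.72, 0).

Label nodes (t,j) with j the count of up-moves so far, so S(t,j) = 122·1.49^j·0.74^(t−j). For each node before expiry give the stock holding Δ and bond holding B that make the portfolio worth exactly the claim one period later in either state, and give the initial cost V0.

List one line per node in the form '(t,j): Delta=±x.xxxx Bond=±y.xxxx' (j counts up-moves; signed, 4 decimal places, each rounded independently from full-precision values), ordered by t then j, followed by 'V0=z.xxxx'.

Since d<R<u, set p* = (R−d)/(u−d) = 0.6667; price each node as the discounted p*-expectation of its children.
At expiry t=1: V(1,0)=0.0000, V(1,1)=44.0600
  t=0,j=0: stock 122.0000 → up 181.7800 (V=44.0600), down 90.2800 (V=0.0000). Price 23.6882; hedge Δ=0.4815, bond B=-35.0585.
Self-financing check: at every node Δ·S+B equals the discounted successor values.

(0,0): Delta=0.4815 Bond=-35.0585
V0=23.6882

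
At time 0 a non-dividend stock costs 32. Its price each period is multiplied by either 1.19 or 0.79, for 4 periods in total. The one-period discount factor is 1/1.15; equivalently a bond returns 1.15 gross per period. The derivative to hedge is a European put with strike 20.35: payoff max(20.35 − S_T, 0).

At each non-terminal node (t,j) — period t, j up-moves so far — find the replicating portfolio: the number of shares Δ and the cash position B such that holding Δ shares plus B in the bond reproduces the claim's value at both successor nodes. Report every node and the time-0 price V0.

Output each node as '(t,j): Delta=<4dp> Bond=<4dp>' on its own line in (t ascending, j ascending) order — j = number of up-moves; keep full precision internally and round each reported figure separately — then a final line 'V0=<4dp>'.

Under the risk-neutral measure, an up-move has probability p* = (R−d)/(u−d) = 0.9000 and values discount at R = 1.15.
Terminal payoffs: V(4,0)=7.8860, V(4,1)=1.5751, V(4,2)=0.0000, V(4,3)=0.0000, V(4,4)=0.0000
  t=3,j=0: stock 15.7772 → up 18.7749 (V=1.5751), down 12.4640 (V=7.8860). Price 1.9184; hedge Δ=-1.0000, bond B=17.6957.
  t=3,j=1: stock 23.7657 → up 28.2812 (V=0.0000), down 18.7749 (V=1.5751). Price 0.1370; hedge Δ=-0.1657, bond B=4.0747.
  t=3,j=2: stock 35.7990 → up 42.6008 (V=0.0000), down 28.2812 (V=0.0000). Price 0.0000; hedge Δ=0.0000, bond B=0.0000.
  t=3,j=3: stock 53.9251 → up 64.1709 (V=0.0000), down 42.6008 (V=0.0000). Price 0.0000; hedge Δ=0.0000, bond B=0.0000.
  t=2,j=0: stock 19.9712 → up 23.7657 (V=0.1370), down 15.7772 (V=1.9184). Price 0.2740; hedge Δ=-0.2230, bond B=4.7276.
  t=2,j=1: stock 30.0832 → up 35.7990 (V=0.0000), down 23.7657 (V=0.1370). Price 0.0119; hedge Δ=-0.0114, bond B=0.3543.
  t=2,j=2: stock 45.3152 → up 53.9251 (V=0.0000), down 35.7990 (V=0.0000). Price 0.0000; hedge Δ=0.0000, bond B=0.0000.
  t=1,j=0: stock 25.2800 → up 30.0832 (V=0.0119), down 19.9712 (V=0.2740). Price 0.0331; hedge Δ=-0.0259, bond B=0.6884.
  t=1,j=1: stock 38.0800 → up 45.3152 (V=0.0000), down 30.0832 (V=0.0119). Price 0.0010; hedge Δ=-0.0008, bond B=0.0308.
  t=0,j=0: stock 32.0000 → up 38.0800 (V=0.0010), down 25.2800 (V=0.0331). Price 0.0037; hedge Δ=-0.0025, bond B=0.0840.
Check: Δ(0,0)·S0 + B(0,0) = 0.0037 = V0.

(0,0): Delta=-0.0025 Bond=0.0840
(1,0): Delta=-0.0259 Bond=0.6884
(1,1): Delta=-0.0008 Bond=0.0308
(2,0): Delta=-0.2230 Bond=4.7276
(2,1): Delta=-0.0114 Bond=0.3543
(2,2): Delta=0.0000 Bond=0.0000
(3,0): Delta=-1.0000 Bond=17.6957
(3,1): Delta=-0.1657 Bond=4.0747
(3,2): Delta=0.0000 Bond=0.0000
(3,3): Delta=0.0000 Bond=0.0000
V0=0.0037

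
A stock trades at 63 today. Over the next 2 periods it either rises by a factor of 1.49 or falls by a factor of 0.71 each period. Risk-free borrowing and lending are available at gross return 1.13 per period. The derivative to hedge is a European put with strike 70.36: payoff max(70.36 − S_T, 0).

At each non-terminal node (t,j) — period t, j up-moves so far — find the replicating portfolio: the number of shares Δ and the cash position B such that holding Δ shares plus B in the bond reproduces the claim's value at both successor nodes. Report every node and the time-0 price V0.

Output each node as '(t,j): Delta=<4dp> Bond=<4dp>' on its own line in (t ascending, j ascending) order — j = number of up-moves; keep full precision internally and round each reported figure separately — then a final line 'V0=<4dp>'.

(0,0): Delta=-0.3260 Bond=28.4222
(1,0): Delta=-1.0000 Bond=62.2655
(1,1): Delta=-0.0507 Bond=6.2756
V0=7.8847

The replicating-portfolio and risk-neutral prices coincide; use p* = (1.13−0.71)/(1.49−0.71) = 0.5385 for the latter.
Payoff layer (t=2): V(2,0)=38.6017, V(2,1)=3.7123, V(2,2)=0.0000
  t=1,j=0: stock 44.7300 → up 66.6477 (V=3.7123), down 31.7583 (V=38.6017). Price 17.5355; hedge Δ=-1.0000, bond B=62.2655.
  t=1,j=1: stock 93.8700 → up 139.8663 (V=0.0000), down 66.6477 (V=3.7123). Price 1.5163; hedge Δ=-0.0507, bond B=6.2756.
  t=0,j=0: stock 63.0000 → up 93.8700 (V=1.5163), down 44.7300 (V=17.5355). Price 7.8847; hedge Δ=-0.3260, bond B=28.4222.
Self-financing check: at every node Δ·S+B equals the discounted successor values.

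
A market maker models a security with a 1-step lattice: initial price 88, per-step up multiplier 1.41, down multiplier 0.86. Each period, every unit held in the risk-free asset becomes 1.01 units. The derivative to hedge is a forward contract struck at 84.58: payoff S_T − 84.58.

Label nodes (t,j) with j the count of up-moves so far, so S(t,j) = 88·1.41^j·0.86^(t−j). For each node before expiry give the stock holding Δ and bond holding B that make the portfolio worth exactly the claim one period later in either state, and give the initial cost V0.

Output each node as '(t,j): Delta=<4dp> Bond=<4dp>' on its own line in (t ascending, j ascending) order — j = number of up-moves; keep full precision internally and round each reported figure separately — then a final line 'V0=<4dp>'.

(0,0): Delta=1.0000 Bond=-83.7426
V0=4.2574

The replicating-portfolio and risk-neutral prices coincide; use p* = (1.01−0.86)/(1.41−0.86) = 0.2727 for the latter.
Terminal values V(1,·): V(1,0)=-8.9000, V(1,1)=39.5000
  t=0,j=0: stock 88.0000 → up 124.0800 (V=39.5000), down 75.6800 (V=-8.9000). Price 4.2574; hedge Δ=1.0000, bond B=-83.7426.
Each (Δ,B) replicates both successor values, so the strategy is self-financing and V0 is arbitrage-free.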